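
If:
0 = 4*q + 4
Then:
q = -1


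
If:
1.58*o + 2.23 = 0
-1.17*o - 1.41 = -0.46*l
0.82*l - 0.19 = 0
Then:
No Solution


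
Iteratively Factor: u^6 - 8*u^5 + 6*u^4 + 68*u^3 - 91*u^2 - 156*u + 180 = (u - 1)*(u^5 - 7*u^4 - u^3 + 67*u^2 - 24*u - 180) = (u - 3)*(u - 1)*(u^4 - 4*u^3 - 13*u^2 + 28*u + 60) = (u - 3)*(u - 1)*(u + 2)*(u^3 - 6*u^2 - u + 30) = (u - 5)*(u - 3)*(u - 1)*(u + 2)*(u^2 - u - 6) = (u - 5)*(u - 3)*(u - 1)*(u + 2)^2*(u - 3)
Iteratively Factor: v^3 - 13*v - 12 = (v - 4)*(v^2 + 4*v + 3) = (v - 4)*(v + 3)*(v + 1)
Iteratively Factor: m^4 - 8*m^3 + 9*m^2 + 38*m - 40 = (m - 5)*(m^3 - 3*m^2 - 6*m + 8) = (m - 5)*(m + 2)*(m^2 - 5*m + 4) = (m - 5)*(m - 4)*(m + 2)*(m - 1)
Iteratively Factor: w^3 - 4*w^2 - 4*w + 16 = (w - 2)*(w^2 - 2*w - 8) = (w - 2)*(w + 2)*(w - 4)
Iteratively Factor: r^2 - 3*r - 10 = (r + 2)*(r - 5)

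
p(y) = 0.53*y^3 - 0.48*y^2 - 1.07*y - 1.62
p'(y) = 1.59*y^2 - 0.96*y - 1.07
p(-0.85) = -1.38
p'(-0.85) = 0.89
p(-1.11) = -1.75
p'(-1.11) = 1.95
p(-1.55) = -3.09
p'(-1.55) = 4.24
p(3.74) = 15.39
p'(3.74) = 17.58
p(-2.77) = -13.60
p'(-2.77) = 13.79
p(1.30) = -2.66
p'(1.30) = 0.37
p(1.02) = -2.65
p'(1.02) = -0.39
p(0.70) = -2.42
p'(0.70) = -0.96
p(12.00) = 832.26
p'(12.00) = 216.37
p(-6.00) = -126.96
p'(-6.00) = 61.93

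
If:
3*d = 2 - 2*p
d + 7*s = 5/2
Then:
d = 5/2 - 7*s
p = 21*s/2 - 11/4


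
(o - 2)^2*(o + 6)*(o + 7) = o^4 + 9*o^3 - 6*o^2 - 116*o + 168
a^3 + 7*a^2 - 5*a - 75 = (a - 3)*(a + 5)^2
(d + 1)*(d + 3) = d^2 + 4*d + 3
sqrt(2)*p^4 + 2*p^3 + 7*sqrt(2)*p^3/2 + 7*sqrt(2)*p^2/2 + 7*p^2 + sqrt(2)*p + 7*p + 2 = (p + 1/2)*(p + 2)*(p + sqrt(2))*(sqrt(2)*p + sqrt(2))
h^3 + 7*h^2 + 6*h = h*(h + 1)*(h + 6)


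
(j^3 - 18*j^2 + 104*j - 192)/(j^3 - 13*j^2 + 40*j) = (j^2 - 10*j + 24)/(j*(j - 5))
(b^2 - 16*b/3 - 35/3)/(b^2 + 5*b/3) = (b - 7)/b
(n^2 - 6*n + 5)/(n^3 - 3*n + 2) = (n - 5)/(n^2 + n - 2)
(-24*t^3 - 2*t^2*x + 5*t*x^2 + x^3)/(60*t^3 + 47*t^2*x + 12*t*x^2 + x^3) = (-2*t + x)/(5*t + x)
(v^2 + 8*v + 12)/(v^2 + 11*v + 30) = (v + 2)/(v + 5)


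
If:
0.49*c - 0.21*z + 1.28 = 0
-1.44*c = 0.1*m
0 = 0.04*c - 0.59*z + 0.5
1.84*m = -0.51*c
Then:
No Solution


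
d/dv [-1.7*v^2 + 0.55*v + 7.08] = 0.55 - 3.4*v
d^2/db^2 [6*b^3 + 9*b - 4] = 36*b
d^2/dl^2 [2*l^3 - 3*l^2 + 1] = 12*l - 6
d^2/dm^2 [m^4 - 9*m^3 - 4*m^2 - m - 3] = 12*m^2 - 54*m - 8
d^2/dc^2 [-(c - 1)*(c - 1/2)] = -2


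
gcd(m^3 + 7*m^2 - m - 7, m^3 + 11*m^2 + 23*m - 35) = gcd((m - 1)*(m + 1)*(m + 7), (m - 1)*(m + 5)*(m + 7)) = m^2 + 6*m - 7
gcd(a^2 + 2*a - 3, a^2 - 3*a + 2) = a - 1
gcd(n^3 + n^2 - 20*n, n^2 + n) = n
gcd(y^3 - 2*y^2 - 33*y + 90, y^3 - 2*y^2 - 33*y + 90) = y^3 - 2*y^2 - 33*y + 90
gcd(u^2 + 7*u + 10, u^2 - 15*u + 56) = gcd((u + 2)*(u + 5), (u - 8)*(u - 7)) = 1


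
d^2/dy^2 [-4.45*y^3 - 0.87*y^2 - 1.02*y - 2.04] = -26.7*y - 1.74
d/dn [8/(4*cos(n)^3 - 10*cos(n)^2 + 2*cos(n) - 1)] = 16*(6*cos(n)^2 - 10*cos(n) + 1)*sin(n)/(5*cos(n) - 5*cos(2*n) + cos(3*n) - 6)^2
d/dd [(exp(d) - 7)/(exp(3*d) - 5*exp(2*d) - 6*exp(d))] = 2*(-exp(3*d) + 13*exp(2*d) - 35*exp(d) - 21)*exp(-d)/(exp(4*d) - 10*exp(3*d) + 13*exp(2*d) + 60*exp(d) + 36)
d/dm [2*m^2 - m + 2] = 4*m - 1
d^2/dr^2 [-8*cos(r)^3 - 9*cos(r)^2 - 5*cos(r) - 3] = 11*cos(r) + 18*cos(2*r) + 18*cos(3*r)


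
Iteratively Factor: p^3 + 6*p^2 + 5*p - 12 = (p + 3)*(p^2 + 3*p - 4) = (p - 1)*(p + 3)*(p + 4)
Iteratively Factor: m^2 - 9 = (m - 3)*(m + 3)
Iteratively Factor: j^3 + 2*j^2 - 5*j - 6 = (j + 3)*(j^2 - j - 2) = (j + 1)*(j + 3)*(j - 2)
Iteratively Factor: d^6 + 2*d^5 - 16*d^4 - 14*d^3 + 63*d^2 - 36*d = (d + 4)*(d^5 - 2*d^4 - 8*d^3 + 18*d^2 - 9*d) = (d - 3)*(d + 4)*(d^4 + d^3 - 5*d^2 + 3*d) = d*(d - 3)*(d + 4)*(d^3 + d^2 - 5*d + 3) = d*(d - 3)*(d - 1)*(d + 4)*(d^2 + 2*d - 3) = d*(d - 3)*(d - 1)*(d + 3)*(d + 4)*(d - 1)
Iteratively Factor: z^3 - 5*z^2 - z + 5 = (z + 1)*(z^2 - 6*z + 5) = (z - 1)*(z + 1)*(z - 5)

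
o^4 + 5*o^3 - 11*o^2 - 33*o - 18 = (o - 3)*(o + 1)^2*(o + 6)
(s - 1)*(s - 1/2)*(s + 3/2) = s^3 - 7*s/4 + 3/4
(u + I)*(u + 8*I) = u^2 + 9*I*u - 8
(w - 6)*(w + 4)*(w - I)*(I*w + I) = I*w^4 + w^3 - I*w^3 - w^2 - 26*I*w^2 - 26*w - 24*I*w - 24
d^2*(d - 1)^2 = d^4 - 2*d^3 + d^2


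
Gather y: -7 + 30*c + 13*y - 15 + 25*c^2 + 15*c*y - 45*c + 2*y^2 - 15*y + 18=25*c^2 - 15*c + 2*y^2 + y*(15*c - 2) - 4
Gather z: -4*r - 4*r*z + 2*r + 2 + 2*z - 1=-2*r + z*(2 - 4*r) + 1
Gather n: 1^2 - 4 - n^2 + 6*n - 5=-n^2 + 6*n - 8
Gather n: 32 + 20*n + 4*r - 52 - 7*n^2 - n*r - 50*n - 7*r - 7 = -7*n^2 + n*(-r - 30) - 3*r - 27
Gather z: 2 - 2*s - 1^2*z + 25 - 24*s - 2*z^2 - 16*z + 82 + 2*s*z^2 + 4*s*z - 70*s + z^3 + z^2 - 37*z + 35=-96*s + z^3 + z^2*(2*s - 1) + z*(4*s - 54) + 144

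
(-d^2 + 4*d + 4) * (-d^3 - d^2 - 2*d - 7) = d^5 - 3*d^4 - 6*d^3 - 5*d^2 - 36*d - 28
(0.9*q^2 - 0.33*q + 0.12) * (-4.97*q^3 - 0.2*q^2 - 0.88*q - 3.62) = -4.473*q^5 + 1.4601*q^4 - 1.3224*q^3 - 2.9916*q^2 + 1.089*q - 0.4344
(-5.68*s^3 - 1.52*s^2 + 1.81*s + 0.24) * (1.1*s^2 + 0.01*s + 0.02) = -6.248*s^5 - 1.7288*s^4 + 1.8622*s^3 + 0.2517*s^2 + 0.0386*s + 0.0048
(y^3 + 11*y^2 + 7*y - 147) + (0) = y^3 + 11*y^2 + 7*y - 147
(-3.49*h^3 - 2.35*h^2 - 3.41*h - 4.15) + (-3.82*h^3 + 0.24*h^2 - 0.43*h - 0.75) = -7.31*h^3 - 2.11*h^2 - 3.84*h - 4.9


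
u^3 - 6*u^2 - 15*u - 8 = (u - 8)*(u + 1)^2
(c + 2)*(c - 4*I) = c^2 + 2*c - 4*I*c - 8*I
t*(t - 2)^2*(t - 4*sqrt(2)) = t^4 - 4*sqrt(2)*t^3 - 4*t^3 + 4*t^2 + 16*sqrt(2)*t^2 - 16*sqrt(2)*t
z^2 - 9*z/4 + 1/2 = (z - 2)*(z - 1/4)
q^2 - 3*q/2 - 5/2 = (q - 5/2)*(q + 1)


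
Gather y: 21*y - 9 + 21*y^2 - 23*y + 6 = 21*y^2 - 2*y - 3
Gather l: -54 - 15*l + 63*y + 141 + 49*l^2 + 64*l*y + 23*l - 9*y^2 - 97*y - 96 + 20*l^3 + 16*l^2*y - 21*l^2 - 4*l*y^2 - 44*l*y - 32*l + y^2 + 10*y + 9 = 20*l^3 + l^2*(16*y + 28) + l*(-4*y^2 + 20*y - 24) - 8*y^2 - 24*y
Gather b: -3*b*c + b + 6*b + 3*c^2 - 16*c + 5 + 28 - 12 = b*(7 - 3*c) + 3*c^2 - 16*c + 21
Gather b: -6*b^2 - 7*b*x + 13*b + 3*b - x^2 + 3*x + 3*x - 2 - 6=-6*b^2 + b*(16 - 7*x) - x^2 + 6*x - 8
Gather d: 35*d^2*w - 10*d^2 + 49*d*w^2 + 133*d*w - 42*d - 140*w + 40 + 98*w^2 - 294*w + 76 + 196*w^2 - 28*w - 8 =d^2*(35*w - 10) + d*(49*w^2 + 133*w - 42) + 294*w^2 - 462*w + 108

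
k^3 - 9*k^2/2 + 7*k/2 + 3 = (k - 3)*(k - 2)*(k + 1/2)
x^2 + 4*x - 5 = (x - 1)*(x + 5)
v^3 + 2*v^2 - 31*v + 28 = (v - 4)*(v - 1)*(v + 7)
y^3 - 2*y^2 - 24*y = y*(y - 6)*(y + 4)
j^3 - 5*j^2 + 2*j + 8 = (j - 4)*(j - 2)*(j + 1)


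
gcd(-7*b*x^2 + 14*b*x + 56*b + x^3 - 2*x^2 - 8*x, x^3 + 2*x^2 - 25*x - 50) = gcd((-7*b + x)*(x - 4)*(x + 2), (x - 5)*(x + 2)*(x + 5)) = x + 2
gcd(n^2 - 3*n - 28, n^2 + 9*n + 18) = 1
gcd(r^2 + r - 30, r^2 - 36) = r + 6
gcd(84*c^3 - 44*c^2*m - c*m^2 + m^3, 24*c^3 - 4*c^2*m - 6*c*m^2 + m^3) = 12*c^2 - 8*c*m + m^2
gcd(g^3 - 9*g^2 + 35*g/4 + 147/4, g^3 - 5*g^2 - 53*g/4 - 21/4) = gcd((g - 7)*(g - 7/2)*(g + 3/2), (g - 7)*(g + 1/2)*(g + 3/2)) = g^2 - 11*g/2 - 21/2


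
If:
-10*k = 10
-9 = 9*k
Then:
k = -1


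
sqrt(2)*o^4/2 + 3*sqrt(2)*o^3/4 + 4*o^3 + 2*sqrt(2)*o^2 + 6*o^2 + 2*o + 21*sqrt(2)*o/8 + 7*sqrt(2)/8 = (o + 1/2)*(o + 1)*(o + 7*sqrt(2)/2)*(sqrt(2)*o/2 + 1/2)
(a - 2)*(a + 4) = a^2 + 2*a - 8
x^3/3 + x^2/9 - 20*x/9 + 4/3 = (x/3 + 1)*(x - 2)*(x - 2/3)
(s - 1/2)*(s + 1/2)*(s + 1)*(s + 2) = s^4 + 3*s^3 + 7*s^2/4 - 3*s/4 - 1/2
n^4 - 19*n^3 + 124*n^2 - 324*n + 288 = (n - 8)*(n - 6)*(n - 3)*(n - 2)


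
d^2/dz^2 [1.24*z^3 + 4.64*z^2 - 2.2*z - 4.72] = 7.44*z + 9.28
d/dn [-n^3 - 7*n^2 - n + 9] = -3*n^2 - 14*n - 1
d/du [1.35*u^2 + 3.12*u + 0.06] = 2.7*u + 3.12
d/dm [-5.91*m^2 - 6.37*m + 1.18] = -11.82*m - 6.37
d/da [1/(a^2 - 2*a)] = 2*(1 - a)/(a^2*(a - 2)^2)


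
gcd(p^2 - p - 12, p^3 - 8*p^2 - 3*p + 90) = p + 3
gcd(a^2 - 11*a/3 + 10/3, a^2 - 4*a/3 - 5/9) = a - 5/3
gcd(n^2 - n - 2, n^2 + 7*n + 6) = n + 1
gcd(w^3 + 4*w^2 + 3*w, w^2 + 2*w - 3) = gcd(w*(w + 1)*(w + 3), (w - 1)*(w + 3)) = w + 3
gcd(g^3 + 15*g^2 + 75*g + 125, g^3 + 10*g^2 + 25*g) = g^2 + 10*g + 25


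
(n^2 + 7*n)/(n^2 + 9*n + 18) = n*(n + 7)/(n^2 + 9*n + 18)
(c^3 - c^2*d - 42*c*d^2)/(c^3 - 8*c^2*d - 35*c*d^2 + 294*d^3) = c/(c - 7*d)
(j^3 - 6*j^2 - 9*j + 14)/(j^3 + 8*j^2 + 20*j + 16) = (j^2 - 8*j + 7)/(j^2 + 6*j + 8)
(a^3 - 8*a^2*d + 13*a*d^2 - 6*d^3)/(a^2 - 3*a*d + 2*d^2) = (a^2 - 7*a*d + 6*d^2)/(a - 2*d)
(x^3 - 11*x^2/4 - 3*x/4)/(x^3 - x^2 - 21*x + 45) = x*(4*x + 1)/(4*(x^2 + 2*x - 15))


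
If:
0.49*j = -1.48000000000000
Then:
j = -3.02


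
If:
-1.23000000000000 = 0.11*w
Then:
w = -11.18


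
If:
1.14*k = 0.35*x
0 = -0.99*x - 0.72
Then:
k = -0.22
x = -0.73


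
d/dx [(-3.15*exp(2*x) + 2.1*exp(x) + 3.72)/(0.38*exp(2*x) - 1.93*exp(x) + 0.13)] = (5.2815*exp(2*x) - 3.6462*exp(x) + 7.4526)*exp(x)/(0.1444*exp(4*x) - 1.4668*exp(3*x) + 3.8237*exp(2*x) - 0.5018*exp(x) + 0.0169)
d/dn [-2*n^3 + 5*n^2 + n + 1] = -6*n^2 + 10*n + 1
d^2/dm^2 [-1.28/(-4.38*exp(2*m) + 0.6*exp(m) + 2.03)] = ((0.768 - 22.4256*exp(m))*(-4.38*exp(2*m) + 0.6*exp(m) + 2.03) - 1.28*(8.76*exp(m) - 0.6)*(17.52*exp(m) - 1.2)*exp(m))*exp(m)/(-4.38*exp(2*m) + 0.6*exp(m) + 2.03)^3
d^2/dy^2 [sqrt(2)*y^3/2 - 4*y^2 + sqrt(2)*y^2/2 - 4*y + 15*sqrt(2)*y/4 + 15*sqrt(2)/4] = 3*sqrt(2)*y - 8 + sqrt(2)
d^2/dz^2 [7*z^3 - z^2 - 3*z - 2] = 42*z - 2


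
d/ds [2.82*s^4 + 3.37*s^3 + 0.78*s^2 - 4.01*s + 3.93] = 11.28*s^3 + 10.11*s^2 + 1.56*s - 4.01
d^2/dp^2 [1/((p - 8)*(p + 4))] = 2*((p - 8)^2 + (p - 8)*(p + 4) + (p + 4)^2)/((p - 8)^3*(p + 4)^3)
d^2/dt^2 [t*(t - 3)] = 2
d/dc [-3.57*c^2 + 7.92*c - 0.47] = 7.92 - 7.14*c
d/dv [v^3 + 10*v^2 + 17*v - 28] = 3*v^2 + 20*v + 17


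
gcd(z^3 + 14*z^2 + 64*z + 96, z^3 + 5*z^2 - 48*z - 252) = z + 6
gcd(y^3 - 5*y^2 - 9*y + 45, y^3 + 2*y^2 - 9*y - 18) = y^2 - 9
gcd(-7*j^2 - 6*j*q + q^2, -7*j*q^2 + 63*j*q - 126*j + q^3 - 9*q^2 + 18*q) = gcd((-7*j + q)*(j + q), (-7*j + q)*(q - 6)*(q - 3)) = -7*j + q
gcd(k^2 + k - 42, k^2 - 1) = 1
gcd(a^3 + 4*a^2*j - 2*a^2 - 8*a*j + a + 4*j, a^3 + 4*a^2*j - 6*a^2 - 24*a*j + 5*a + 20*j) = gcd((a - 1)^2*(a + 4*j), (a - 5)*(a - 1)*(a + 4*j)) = a^2 + 4*a*j - a - 4*j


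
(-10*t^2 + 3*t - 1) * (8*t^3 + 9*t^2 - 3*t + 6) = -80*t^5 - 66*t^4 + 49*t^3 - 78*t^2 + 21*t - 6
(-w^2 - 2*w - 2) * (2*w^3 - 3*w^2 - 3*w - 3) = -2*w^5 - w^4 + 5*w^3 + 15*w^2 + 12*w + 6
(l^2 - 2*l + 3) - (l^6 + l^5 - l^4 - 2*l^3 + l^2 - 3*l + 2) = -l^6 - l^5 + l^4 + 2*l^3 + l + 1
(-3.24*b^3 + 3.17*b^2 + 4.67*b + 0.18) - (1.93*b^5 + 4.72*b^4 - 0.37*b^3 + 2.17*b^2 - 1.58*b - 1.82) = -1.93*b^5 - 4.72*b^4 - 2.87*b^3 + 1.0*b^2 + 6.25*b + 2.0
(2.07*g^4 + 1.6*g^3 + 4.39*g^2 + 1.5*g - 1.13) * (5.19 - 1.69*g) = -3.4983*g^5 + 8.0393*g^4 + 0.884900000000001*g^3 + 20.2491*g^2 + 9.6947*g - 5.8647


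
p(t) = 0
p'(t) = 0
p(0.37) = 0.00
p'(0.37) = 0.00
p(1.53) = 0.00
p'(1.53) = 0.00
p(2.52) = 0.00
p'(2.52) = 0.00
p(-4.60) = 0.00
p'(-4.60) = 0.00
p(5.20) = 0.00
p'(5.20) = 0.00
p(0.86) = 0.00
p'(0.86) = 0.00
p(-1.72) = 0.00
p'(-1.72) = 0.00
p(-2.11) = 0.00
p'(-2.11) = 0.00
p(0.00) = 0.00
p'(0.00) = 0.00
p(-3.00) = 0.00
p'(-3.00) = 0.00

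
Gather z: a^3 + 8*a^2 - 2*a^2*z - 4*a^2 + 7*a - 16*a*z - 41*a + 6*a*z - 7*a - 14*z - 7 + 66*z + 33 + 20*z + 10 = a^3 + 4*a^2 - 41*a + z*(-2*a^2 - 10*a + 72) + 36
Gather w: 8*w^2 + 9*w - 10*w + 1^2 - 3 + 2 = 8*w^2 - w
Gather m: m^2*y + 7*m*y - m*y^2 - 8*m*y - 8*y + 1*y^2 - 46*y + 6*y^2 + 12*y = m^2*y + m*(-y^2 - y) + 7*y^2 - 42*y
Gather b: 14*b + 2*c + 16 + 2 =14*b + 2*c + 18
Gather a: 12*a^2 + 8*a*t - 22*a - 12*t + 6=12*a^2 + a*(8*t - 22) - 12*t + 6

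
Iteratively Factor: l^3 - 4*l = (l + 2)*(l^2 - 2*l) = (l - 2)*(l + 2)*(l)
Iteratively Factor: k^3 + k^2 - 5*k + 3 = (k - 1)*(k^2 + 2*k - 3) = (k - 1)^2*(k + 3)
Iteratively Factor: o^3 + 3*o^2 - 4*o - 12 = (o + 3)*(o^2 - 4) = (o - 2)*(o + 3)*(o + 2)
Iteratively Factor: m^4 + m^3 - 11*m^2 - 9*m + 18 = (m - 1)*(m^3 + 2*m^2 - 9*m - 18) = (m - 1)*(m + 3)*(m^2 - m - 6) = (m - 3)*(m - 1)*(m + 3)*(m + 2)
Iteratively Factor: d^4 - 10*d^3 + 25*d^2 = (d)*(d^3 - 10*d^2 + 25*d) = d^2*(d^2 - 10*d + 25) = d^2*(d - 5)*(d - 5)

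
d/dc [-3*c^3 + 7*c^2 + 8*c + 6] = -9*c^2 + 14*c + 8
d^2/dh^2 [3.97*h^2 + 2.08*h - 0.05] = 7.94000000000000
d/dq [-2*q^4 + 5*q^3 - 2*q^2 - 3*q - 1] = -8*q^3 + 15*q^2 - 4*q - 3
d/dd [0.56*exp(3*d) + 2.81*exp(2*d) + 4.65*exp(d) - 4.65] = (1.68*exp(2*d) + 5.62*exp(d) + 4.65)*exp(d)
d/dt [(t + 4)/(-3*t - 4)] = 8/(3*t + 4)^2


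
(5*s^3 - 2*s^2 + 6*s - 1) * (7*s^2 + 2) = 35*s^5 - 14*s^4 + 52*s^3 - 11*s^2 + 12*s - 2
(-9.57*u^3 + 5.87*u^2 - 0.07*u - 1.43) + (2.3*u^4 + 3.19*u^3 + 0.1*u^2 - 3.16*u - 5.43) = 2.3*u^4 - 6.38*u^3 + 5.97*u^2 - 3.23*u - 6.86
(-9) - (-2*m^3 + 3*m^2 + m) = 2*m^3 - 3*m^2 - m - 9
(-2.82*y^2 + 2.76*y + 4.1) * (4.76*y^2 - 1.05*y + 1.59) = -13.4232*y^4 + 16.0986*y^3 + 12.1342*y^2 + 0.0834000000000001*y + 6.519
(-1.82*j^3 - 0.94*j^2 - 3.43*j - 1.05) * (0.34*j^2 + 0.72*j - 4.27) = -0.6188*j^5 - 1.63*j^4 + 5.9284*j^3 + 1.1872*j^2 + 13.8901*j + 4.4835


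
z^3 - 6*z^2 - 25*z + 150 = (z - 6)*(z - 5)*(z + 5)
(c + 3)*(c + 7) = c^2 + 10*c + 21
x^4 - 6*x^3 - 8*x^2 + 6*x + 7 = (x - 7)*(x - 1)*(x + 1)^2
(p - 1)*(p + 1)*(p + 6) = p^3 + 6*p^2 - p - 6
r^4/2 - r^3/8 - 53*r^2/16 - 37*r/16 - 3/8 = (r/2 + 1/4)*(r - 3)*(r + 1/4)*(r + 2)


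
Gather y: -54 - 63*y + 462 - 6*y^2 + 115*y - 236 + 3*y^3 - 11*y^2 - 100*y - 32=3*y^3 - 17*y^2 - 48*y + 140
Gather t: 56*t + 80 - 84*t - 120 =-28*t - 40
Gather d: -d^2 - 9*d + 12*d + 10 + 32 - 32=-d^2 + 3*d + 10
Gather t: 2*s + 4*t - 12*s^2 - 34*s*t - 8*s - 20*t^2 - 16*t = -12*s^2 - 6*s - 20*t^2 + t*(-34*s - 12)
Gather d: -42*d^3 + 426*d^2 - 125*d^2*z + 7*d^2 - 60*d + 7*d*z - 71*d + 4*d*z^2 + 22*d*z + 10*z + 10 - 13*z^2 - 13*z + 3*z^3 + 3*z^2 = -42*d^3 + d^2*(433 - 125*z) + d*(4*z^2 + 29*z - 131) + 3*z^3 - 10*z^2 - 3*z + 10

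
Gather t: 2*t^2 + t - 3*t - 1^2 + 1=2*t^2 - 2*t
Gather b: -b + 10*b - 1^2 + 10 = 9*b + 9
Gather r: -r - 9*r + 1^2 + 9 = 10 - 10*r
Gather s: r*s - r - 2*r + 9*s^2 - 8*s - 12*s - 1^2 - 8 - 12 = -3*r + 9*s^2 + s*(r - 20) - 21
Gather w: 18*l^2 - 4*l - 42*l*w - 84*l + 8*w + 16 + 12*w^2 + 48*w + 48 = 18*l^2 - 88*l + 12*w^2 + w*(56 - 42*l) + 64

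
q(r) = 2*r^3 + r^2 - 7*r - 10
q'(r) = 6*r^2 + 2*r - 7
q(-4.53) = -143.69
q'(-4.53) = 107.07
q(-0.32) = -7.72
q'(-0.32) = -7.03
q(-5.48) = -270.74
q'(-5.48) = 162.22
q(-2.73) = -24.13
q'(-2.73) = 32.26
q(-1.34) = -3.64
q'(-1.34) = 1.09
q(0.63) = -13.51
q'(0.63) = -3.36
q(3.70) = 79.10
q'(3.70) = 82.54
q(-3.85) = -82.36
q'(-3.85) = 74.24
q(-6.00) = -364.00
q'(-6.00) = 197.00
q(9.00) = 1466.00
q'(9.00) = 497.00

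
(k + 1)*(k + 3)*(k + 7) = k^3 + 11*k^2 + 31*k + 21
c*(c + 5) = c^2 + 5*c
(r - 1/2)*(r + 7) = r^2 + 13*r/2 - 7/2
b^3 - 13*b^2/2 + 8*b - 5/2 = (b - 5)*(b - 1)*(b - 1/2)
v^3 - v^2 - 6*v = v*(v - 3)*(v + 2)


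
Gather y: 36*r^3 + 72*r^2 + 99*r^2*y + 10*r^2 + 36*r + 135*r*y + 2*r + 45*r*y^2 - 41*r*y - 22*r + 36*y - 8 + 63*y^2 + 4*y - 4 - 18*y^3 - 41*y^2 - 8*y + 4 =36*r^3 + 82*r^2 + 16*r - 18*y^3 + y^2*(45*r + 22) + y*(99*r^2 + 94*r + 32) - 8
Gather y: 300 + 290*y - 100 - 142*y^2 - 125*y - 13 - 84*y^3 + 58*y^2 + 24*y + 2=-84*y^3 - 84*y^2 + 189*y + 189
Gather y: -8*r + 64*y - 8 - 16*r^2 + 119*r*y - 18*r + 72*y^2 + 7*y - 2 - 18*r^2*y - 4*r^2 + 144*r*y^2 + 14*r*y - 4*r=-20*r^2 - 30*r + y^2*(144*r + 72) + y*(-18*r^2 + 133*r + 71) - 10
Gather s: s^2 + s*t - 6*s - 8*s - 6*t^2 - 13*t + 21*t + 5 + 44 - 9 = s^2 + s*(t - 14) - 6*t^2 + 8*t + 40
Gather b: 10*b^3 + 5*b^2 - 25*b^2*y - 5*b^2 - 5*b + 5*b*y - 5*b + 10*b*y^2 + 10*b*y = 10*b^3 - 25*b^2*y + b*(10*y^2 + 15*y - 10)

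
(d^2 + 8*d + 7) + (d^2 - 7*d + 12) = 2*d^2 + d + 19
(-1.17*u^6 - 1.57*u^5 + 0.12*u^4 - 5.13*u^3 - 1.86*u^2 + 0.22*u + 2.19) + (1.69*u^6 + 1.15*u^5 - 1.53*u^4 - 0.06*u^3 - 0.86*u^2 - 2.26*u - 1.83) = 0.52*u^6 - 0.42*u^5 - 1.41*u^4 - 5.19*u^3 - 2.72*u^2 - 2.04*u + 0.36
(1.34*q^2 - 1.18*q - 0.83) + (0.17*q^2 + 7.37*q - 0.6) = 1.51*q^2 + 6.19*q - 1.43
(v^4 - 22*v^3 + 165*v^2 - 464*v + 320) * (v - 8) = v^5 - 30*v^4 + 341*v^3 - 1784*v^2 + 4032*v - 2560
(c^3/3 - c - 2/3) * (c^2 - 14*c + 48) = c^5/3 - 14*c^4/3 + 15*c^3 + 40*c^2/3 - 116*c/3 - 32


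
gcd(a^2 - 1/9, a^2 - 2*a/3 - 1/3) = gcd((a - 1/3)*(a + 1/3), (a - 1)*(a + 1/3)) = a + 1/3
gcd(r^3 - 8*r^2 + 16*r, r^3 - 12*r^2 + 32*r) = r^2 - 4*r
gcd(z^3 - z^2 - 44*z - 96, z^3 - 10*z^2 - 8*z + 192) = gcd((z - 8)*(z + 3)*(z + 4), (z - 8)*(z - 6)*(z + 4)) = z^2 - 4*z - 32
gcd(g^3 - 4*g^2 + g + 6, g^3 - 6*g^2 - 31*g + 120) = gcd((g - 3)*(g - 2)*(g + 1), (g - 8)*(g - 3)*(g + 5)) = g - 3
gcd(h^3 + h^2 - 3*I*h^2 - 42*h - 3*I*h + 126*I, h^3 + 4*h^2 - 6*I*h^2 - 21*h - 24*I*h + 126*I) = h + 7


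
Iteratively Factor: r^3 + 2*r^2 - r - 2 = (r + 1)*(r^2 + r - 2) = (r - 1)*(r + 1)*(r + 2)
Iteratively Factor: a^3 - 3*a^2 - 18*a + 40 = (a - 5)*(a^2 + 2*a - 8) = (a - 5)*(a + 4)*(a - 2)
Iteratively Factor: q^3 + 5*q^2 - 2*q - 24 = (q + 4)*(q^2 + q - 6) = (q - 2)*(q + 4)*(q + 3)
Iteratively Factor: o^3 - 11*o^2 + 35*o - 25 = (o - 5)*(o^2 - 6*o + 5) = (o - 5)^2*(o - 1)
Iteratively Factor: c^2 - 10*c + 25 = (c - 5)*(c - 5)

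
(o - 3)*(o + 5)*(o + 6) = o^3 + 8*o^2 - 3*o - 90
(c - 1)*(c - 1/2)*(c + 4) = c^3 + 5*c^2/2 - 11*c/2 + 2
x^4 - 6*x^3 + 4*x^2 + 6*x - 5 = (x - 5)*(x - 1)^2*(x + 1)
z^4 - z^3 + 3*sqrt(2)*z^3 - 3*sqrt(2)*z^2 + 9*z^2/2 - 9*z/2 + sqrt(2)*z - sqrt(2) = (z - 1)*(z + sqrt(2)/2)^2*(z + 2*sqrt(2))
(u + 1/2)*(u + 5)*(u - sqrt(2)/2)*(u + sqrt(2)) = u^4 + sqrt(2)*u^3/2 + 11*u^3/2 + 3*u^2/2 + 11*sqrt(2)*u^2/4 - 11*u/2 + 5*sqrt(2)*u/4 - 5/2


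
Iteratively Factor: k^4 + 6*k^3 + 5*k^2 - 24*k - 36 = (k + 3)*(k^3 + 3*k^2 - 4*k - 12) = (k + 2)*(k + 3)*(k^2 + k - 6) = (k - 2)*(k + 2)*(k + 3)*(k + 3)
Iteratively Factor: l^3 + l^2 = (l)*(l^2 + l) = l^2*(l + 1)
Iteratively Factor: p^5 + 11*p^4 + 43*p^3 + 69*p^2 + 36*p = (p + 3)*(p^4 + 8*p^3 + 19*p^2 + 12*p) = (p + 3)^2*(p^3 + 5*p^2 + 4*p) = (p + 3)^2*(p + 4)*(p^2 + p) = p*(p + 3)^2*(p + 4)*(p + 1)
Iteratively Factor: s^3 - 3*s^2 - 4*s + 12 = (s - 2)*(s^2 - s - 6) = (s - 2)*(s + 2)*(s - 3)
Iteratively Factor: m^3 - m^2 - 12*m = (m - 4)*(m^2 + 3*m) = (m - 4)*(m + 3)*(m)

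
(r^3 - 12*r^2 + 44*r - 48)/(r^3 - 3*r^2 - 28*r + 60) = (r - 4)/(r + 5)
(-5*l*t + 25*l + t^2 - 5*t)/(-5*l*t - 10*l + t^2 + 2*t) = (t - 5)/(t + 2)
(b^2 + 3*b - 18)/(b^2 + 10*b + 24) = (b - 3)/(b + 4)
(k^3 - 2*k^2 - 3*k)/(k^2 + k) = k - 3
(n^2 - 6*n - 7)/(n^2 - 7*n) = (n + 1)/n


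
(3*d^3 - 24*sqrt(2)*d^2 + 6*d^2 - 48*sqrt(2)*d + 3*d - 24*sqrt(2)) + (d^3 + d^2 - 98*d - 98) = 4*d^3 - 24*sqrt(2)*d^2 + 7*d^2 - 95*d - 48*sqrt(2)*d - 98 - 24*sqrt(2)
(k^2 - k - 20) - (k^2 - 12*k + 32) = 11*k - 52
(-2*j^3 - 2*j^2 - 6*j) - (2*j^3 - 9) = -4*j^3 - 2*j^2 - 6*j + 9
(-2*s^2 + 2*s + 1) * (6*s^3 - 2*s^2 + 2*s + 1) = -12*s^5 + 16*s^4 - 2*s^3 + 4*s + 1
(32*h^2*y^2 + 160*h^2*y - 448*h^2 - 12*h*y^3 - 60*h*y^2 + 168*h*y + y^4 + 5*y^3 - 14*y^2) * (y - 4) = 32*h^2*y^3 + 32*h^2*y^2 - 1088*h^2*y + 1792*h^2 - 12*h*y^4 - 12*h*y^3 + 408*h*y^2 - 672*h*y + y^5 + y^4 - 34*y^3 + 56*y^2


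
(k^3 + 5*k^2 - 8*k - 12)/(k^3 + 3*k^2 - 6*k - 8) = (k + 6)/(k + 4)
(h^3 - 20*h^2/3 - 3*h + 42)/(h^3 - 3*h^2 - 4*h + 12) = (h^2 - 11*h/3 - 14)/(h^2 - 4)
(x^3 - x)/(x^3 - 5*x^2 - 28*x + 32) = x*(x + 1)/(x^2 - 4*x - 32)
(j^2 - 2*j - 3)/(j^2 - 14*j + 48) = (j^2 - 2*j - 3)/(j^2 - 14*j + 48)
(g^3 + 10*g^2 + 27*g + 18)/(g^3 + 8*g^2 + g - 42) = (g^2 + 7*g + 6)/(g^2 + 5*g - 14)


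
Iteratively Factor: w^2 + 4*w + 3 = (w + 3)*(w + 1)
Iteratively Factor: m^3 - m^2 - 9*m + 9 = (m + 3)*(m^2 - 4*m + 3) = (m - 1)*(m + 3)*(m - 3)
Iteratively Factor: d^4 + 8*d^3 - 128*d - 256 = (d + 4)*(d^3 + 4*d^2 - 16*d - 64) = (d - 4)*(d + 4)*(d^2 + 8*d + 16) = (d - 4)*(d + 4)^2*(d + 4)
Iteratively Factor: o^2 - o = (o - 1)*(o)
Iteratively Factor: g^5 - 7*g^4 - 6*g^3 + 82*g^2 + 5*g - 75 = (g + 3)*(g^4 - 10*g^3 + 24*g^2 + 10*g - 25) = (g - 1)*(g + 3)*(g^3 - 9*g^2 + 15*g + 25) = (g - 5)*(g - 1)*(g + 3)*(g^2 - 4*g - 5) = (g - 5)^2*(g - 1)*(g + 3)*(g + 1)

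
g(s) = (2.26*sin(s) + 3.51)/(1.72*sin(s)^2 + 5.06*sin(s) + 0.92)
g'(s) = (-3.44*sin(s)*cos(s) - 5.06*cos(s))*(2.26*sin(s) + 3.51)/(1.72*sin(s)^2 + 5.06*sin(s) + 0.92)^2 + 2.26*cos(s)/(1.72*sin(s)^2 + 5.06*sin(s) + 0.92) = (-12.0744*sin(s) + 1.9436*cos(2*s) - 17.625)*cos(s)/(1.72*sin(s)^2 + 5.06*sin(s) + 0.92)^2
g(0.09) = 2.67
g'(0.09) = -8.68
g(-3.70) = 1.15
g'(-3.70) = 1.18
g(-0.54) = -1.91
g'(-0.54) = -5.98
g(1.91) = 0.78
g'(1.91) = 0.19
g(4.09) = -0.81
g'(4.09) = 1.16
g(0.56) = 1.15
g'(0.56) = -1.17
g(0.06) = 2.96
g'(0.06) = -10.84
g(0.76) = 0.97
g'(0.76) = -0.69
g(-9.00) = -2.95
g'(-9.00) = 13.58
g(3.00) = 2.30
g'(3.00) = 6.21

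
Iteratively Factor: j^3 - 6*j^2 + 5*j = (j - 1)*(j^2 - 5*j) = (j - 5)*(j - 1)*(j)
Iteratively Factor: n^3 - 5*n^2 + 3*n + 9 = (n - 3)*(n^2 - 2*n - 3) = (n - 3)^2*(n + 1)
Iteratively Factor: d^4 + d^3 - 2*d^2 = (d - 1)*(d^3 + 2*d^2) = d*(d - 1)*(d^2 + 2*d) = d^2*(d - 1)*(d + 2)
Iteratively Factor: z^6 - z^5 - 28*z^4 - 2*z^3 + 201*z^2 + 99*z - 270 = (z - 5)*(z^5 + 4*z^4 - 8*z^3 - 42*z^2 - 9*z + 54) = (z - 5)*(z + 3)*(z^4 + z^3 - 11*z^2 - 9*z + 18) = (z - 5)*(z + 3)^2*(z^3 - 2*z^2 - 5*z + 6) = (z - 5)*(z - 1)*(z + 3)^2*(z^2 - z - 6) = (z - 5)*(z - 1)*(z + 2)*(z + 3)^2*(z - 3)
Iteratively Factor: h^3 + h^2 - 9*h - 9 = (h + 3)*(h^2 - 2*h - 3) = (h - 3)*(h + 3)*(h + 1)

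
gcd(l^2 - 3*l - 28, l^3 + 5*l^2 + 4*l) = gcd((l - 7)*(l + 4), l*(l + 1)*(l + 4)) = l + 4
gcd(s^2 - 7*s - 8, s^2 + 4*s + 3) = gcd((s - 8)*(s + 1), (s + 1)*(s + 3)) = s + 1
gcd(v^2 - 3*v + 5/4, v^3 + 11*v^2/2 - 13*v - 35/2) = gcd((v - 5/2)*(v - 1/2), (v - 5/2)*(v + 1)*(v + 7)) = v - 5/2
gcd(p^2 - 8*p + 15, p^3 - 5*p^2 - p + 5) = p - 5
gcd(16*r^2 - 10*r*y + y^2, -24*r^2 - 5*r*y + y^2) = -8*r + y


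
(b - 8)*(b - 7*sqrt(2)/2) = b^2 - 8*b - 7*sqrt(2)*b/2 + 28*sqrt(2)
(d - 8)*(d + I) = d^2 - 8*d + I*d - 8*I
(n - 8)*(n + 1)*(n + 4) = n^3 - 3*n^2 - 36*n - 32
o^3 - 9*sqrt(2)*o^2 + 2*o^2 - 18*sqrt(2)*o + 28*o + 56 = (o + 2)*(o - 7*sqrt(2))*(o - 2*sqrt(2))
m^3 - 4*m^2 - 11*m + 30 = (m - 5)*(m - 2)*(m + 3)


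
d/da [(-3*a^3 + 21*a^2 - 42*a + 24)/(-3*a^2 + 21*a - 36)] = (a^2 - 6*a + 7)/(a^2 - 6*a + 9)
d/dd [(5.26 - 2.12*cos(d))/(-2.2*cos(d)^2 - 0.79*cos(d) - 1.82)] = (4.664*cos(d)^2 - 23.144*cos(d) - 8.0138)*sin(d)/(4.84*cos(d)^4 + 3.476*cos(d)^3 + 8.6321*cos(d)^2 + 2.8756*cos(d) + 3.3124)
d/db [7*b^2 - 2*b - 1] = 14*b - 2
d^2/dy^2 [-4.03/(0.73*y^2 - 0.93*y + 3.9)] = (4.295174*y^2 - 5.471934*y - 4.03*(1.46*y - 0.93)*(2.92*y - 1.86) + 22.94682)/(0.73*y^2 - 0.93*y + 3.9)^3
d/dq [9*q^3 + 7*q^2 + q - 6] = 27*q^2 + 14*q + 1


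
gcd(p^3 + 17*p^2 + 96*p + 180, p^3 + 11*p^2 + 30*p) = p^2 + 11*p + 30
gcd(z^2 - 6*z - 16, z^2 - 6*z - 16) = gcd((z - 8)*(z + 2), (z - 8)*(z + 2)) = z^2 - 6*z - 16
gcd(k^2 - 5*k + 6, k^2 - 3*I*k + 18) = 1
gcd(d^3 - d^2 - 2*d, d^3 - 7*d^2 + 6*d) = d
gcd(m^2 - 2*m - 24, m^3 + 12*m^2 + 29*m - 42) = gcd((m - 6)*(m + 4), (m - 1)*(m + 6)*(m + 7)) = 1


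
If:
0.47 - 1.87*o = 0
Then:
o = 0.25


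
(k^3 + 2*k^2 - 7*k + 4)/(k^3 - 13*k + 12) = (k - 1)/(k - 3)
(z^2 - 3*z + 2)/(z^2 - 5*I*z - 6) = (-z^2 + 3*z - 2)/(-z^2 + 5*I*z + 6)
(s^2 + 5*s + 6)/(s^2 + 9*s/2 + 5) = 2*(s + 3)/(2*s + 5)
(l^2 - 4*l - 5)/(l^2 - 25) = (l + 1)/(l + 5)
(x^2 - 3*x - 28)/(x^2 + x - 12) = (x - 7)/(x - 3)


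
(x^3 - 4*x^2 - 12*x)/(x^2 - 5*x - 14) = x*(x - 6)/(x - 7)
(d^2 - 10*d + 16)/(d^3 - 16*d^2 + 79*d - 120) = (d - 2)/(d^2 - 8*d + 15)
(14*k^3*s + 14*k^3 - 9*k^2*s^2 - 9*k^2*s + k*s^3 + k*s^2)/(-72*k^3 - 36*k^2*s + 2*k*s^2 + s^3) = k*(-14*k^2*s - 14*k^2 + 9*k*s^2 + 9*k*s - s^3 - s^2)/(72*k^3 + 36*k^2*s - 2*k*s^2 - s^3)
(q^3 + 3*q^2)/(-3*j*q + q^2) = q*(q + 3)/(-3*j + q)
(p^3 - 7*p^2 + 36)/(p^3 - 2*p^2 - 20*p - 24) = (p - 3)/(p + 2)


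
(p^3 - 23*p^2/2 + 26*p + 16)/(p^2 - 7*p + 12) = (p^2 - 15*p/2 - 4)/(p - 3)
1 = 1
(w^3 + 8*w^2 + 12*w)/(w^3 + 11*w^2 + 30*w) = (w + 2)/(w + 5)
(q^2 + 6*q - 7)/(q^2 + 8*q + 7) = (q - 1)/(q + 1)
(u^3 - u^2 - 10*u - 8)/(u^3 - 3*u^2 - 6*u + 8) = (u + 1)/(u - 1)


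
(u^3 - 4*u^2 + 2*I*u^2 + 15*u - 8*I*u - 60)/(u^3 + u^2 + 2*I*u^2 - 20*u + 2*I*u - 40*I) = (u^2 + 2*I*u + 15)/(u^2 + u*(5 + 2*I) + 10*I)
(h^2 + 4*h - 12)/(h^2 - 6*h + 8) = (h + 6)/(h - 4)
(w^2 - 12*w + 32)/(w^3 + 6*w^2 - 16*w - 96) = (w - 8)/(w^2 + 10*w + 24)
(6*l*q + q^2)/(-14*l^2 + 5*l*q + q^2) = q*(6*l + q)/(-14*l^2 + 5*l*q + q^2)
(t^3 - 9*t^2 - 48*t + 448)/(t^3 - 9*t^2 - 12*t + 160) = (t^2 - t - 56)/(t^2 - t - 20)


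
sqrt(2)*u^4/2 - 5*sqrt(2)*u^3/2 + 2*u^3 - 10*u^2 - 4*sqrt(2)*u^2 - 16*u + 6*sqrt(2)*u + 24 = (u - 6)*(u - 1)*(u + 2*sqrt(2))*(sqrt(2)*u/2 + sqrt(2))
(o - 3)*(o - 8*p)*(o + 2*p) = o^3 - 6*o^2*p - 3*o^2 - 16*o*p^2 + 18*o*p + 48*p^2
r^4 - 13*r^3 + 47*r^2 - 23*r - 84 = (r - 7)*(r - 4)*(r - 3)*(r + 1)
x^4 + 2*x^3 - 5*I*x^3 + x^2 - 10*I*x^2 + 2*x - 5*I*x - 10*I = (x + 2)*(x - 5*I)*(x - I)*(x + I)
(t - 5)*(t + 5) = t^2 - 25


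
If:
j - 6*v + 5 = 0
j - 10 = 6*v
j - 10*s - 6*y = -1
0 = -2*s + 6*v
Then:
No Solution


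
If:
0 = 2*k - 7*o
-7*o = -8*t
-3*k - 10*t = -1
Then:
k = 2/11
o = 4/77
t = 1/22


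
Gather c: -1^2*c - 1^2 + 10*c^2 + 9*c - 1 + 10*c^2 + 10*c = 20*c^2 + 18*c - 2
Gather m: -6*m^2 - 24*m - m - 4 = -6*m^2 - 25*m - 4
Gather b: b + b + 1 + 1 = 2*b + 2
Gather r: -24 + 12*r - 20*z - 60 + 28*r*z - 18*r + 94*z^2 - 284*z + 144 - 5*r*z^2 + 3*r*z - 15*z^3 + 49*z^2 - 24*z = r*(-5*z^2 + 31*z - 6) - 15*z^3 + 143*z^2 - 328*z + 60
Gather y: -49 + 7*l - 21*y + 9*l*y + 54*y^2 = 7*l + 54*y^2 + y*(9*l - 21) - 49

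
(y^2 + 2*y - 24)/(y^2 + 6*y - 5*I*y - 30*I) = (y - 4)/(y - 5*I)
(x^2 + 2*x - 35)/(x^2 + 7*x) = (x - 5)/x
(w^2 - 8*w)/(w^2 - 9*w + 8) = w/(w - 1)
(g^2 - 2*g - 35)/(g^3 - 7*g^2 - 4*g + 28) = (g + 5)/(g^2 - 4)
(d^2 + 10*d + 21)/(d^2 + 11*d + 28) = (d + 3)/(d + 4)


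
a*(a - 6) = a^2 - 6*a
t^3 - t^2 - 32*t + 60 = (t - 5)*(t - 2)*(t + 6)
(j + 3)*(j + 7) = j^2 + 10*j + 21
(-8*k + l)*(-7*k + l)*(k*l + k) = 56*k^3*l + 56*k^3 - 15*k^2*l^2 - 15*k^2*l + k*l^3 + k*l^2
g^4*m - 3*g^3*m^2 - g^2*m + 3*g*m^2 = g*(g - 1)*(g - 3*m)*(g*m + m)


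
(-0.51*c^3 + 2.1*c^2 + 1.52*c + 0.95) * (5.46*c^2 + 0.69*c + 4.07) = -2.7846*c^5 + 11.1141*c^4 + 7.6725*c^3 + 14.7828*c^2 + 6.8419*c + 3.8665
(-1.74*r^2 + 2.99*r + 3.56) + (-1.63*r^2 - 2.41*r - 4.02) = -3.37*r^2 + 0.58*r - 0.46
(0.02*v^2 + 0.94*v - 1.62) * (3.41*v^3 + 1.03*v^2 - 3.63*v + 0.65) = 0.0682*v^5 + 3.226*v^4 - 4.6286*v^3 - 5.0678*v^2 + 6.4916*v - 1.053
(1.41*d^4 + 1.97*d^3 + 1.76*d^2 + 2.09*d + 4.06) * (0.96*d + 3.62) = 1.3536*d^5 + 6.9954*d^4 + 8.821*d^3 + 8.3776*d^2 + 11.4634*d + 14.6972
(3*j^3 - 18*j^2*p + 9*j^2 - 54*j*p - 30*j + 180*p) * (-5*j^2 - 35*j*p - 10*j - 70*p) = -15*j^5 - 15*j^4*p - 75*j^4 + 630*j^3*p^2 - 75*j^3*p + 60*j^3 + 3150*j^2*p^2 + 60*j^2*p + 300*j^2 - 2520*j*p^2 + 300*j*p - 12600*p^2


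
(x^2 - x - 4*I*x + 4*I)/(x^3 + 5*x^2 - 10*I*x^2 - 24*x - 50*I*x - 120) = (x - 1)/(x^2 + x*(5 - 6*I) - 30*I)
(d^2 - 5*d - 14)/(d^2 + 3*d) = (d^2 - 5*d - 14)/(d*(d + 3))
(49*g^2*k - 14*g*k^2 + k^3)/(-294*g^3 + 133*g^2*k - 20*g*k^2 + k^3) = -k/(6*g - k)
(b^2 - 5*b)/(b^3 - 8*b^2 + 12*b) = (b - 5)/(b^2 - 8*b + 12)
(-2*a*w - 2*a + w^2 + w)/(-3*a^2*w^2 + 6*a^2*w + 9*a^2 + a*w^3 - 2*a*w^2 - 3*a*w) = (-2*a + w)/(a*(-3*a*w + 9*a + w^2 - 3*w))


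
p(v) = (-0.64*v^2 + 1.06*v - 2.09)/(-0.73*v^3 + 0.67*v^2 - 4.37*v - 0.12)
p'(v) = (1.06 - 1.28*v)/(-0.73*v^3 + 0.67*v^2 - 4.37*v - 0.12) + (-0.64*v^2 + 1.06*v - 2.09)*(2.19*v^2 - 1.34*v + 4.37)/(-0.73*v^3 + 0.67*v^2 - 4.37*v - 0.12)^2 = (-0.4672*v^4 + 1.5476*v^3 - 2.4905*v^2 + 2.9542*v - 9.2605)/(0.5329*v^6 - 0.9782*v^5 + 6.8291*v^4 - 5.6806*v^3 + 18.9361*v^2 + 1.0488*v + 0.0144)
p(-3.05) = -0.28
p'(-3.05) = -0.08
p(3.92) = 0.15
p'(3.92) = -0.02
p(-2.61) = -0.32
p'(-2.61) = -0.10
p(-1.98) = -0.40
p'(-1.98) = -0.16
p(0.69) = 0.54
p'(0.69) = -0.86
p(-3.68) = -0.24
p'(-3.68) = -0.06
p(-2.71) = -0.31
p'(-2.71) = -0.09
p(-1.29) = -0.55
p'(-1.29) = -0.32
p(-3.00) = -0.28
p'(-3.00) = -0.08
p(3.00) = 0.17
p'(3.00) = -0.03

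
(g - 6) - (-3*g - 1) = 4*g - 5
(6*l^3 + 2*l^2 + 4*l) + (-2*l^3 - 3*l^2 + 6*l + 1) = 4*l^3 - l^2 + 10*l + 1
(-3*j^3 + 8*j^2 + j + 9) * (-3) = 9*j^3 - 24*j^2 - 3*j - 27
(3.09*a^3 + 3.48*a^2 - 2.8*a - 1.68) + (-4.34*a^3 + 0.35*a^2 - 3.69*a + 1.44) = -1.25*a^3 + 3.83*a^2 - 6.49*a - 0.24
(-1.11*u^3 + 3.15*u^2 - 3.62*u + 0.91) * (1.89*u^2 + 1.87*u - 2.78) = -2.0979*u^5 + 3.8778*u^4 + 2.1345*u^3 - 13.8065*u^2 + 11.7653*u - 2.5298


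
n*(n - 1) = n^2 - n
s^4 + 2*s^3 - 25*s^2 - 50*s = s*(s - 5)*(s + 2)*(s + 5)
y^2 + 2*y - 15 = (y - 3)*(y + 5)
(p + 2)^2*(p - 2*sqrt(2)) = p^3 - 2*sqrt(2)*p^2 + 4*p^2 - 8*sqrt(2)*p + 4*p - 8*sqrt(2)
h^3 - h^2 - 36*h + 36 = (h - 6)*(h - 1)*(h + 6)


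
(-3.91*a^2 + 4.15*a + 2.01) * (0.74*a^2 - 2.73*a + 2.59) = -2.8934*a^4 + 13.7453*a^3 - 19.969*a^2 + 5.2612*a + 5.2059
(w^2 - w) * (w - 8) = w^3 - 9*w^2 + 8*w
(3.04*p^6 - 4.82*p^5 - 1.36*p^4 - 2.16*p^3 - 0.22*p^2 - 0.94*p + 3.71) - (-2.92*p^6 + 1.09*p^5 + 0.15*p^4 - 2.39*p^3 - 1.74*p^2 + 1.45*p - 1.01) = 5.96*p^6 - 5.91*p^5 - 1.51*p^4 + 0.23*p^3 + 1.52*p^2 - 2.39*p + 4.72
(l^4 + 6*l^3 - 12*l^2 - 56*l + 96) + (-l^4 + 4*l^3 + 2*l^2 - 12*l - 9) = 10*l^3 - 10*l^2 - 68*l + 87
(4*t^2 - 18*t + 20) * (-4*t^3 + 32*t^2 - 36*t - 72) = -16*t^5 + 200*t^4 - 800*t^3 + 1000*t^2 + 576*t - 1440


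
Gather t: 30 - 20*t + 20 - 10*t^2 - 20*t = -10*t^2 - 40*t + 50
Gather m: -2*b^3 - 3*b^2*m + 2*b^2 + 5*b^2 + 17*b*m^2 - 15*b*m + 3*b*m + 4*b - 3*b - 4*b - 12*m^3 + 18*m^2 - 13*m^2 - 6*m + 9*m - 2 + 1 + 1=-2*b^3 + 7*b^2 - 3*b - 12*m^3 + m^2*(17*b + 5) + m*(-3*b^2 - 12*b + 3)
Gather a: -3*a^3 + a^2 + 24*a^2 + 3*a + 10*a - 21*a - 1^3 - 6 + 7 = -3*a^3 + 25*a^2 - 8*a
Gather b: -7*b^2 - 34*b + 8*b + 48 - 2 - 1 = -7*b^2 - 26*b + 45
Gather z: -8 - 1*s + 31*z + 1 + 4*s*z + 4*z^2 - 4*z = -s + 4*z^2 + z*(4*s + 27) - 7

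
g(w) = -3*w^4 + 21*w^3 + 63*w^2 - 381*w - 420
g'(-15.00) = 52404.00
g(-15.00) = -203280.00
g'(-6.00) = 3723.00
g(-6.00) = -4290.00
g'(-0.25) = -408.38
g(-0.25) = -321.15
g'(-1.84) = -324.79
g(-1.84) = 329.13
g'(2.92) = 225.32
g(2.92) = -690.62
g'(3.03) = 245.36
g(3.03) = -664.72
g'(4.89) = 338.44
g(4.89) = -36.46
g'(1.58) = -71.98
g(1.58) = -800.57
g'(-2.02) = -279.55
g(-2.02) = 383.65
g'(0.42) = -317.86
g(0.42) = -567.44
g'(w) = -12*w^3 + 63*w^2 + 126*w - 381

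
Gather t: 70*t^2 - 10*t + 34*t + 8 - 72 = 70*t^2 + 24*t - 64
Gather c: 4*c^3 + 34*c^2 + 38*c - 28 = 4*c^3 + 34*c^2 + 38*c - 28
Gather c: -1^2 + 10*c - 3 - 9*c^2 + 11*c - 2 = -9*c^2 + 21*c - 6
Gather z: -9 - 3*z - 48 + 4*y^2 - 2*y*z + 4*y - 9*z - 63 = 4*y^2 + 4*y + z*(-2*y - 12) - 120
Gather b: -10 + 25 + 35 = 50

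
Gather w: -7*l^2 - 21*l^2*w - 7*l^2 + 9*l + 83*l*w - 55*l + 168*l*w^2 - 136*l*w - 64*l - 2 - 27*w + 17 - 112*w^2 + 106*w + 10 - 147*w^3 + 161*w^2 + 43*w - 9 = -14*l^2 - 110*l - 147*w^3 + w^2*(168*l + 49) + w*(-21*l^2 - 53*l + 122) + 16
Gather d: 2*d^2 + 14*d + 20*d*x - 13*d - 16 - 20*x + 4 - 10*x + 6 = 2*d^2 + d*(20*x + 1) - 30*x - 6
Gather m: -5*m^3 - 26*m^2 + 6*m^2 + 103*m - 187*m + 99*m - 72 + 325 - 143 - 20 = -5*m^3 - 20*m^2 + 15*m + 90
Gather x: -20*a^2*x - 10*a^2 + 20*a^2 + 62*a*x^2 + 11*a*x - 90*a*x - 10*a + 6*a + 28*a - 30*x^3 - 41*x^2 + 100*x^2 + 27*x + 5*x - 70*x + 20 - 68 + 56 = 10*a^2 + 24*a - 30*x^3 + x^2*(62*a + 59) + x*(-20*a^2 - 79*a - 38) + 8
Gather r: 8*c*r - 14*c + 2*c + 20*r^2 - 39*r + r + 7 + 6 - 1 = -12*c + 20*r^2 + r*(8*c - 38) + 12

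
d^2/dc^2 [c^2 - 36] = 2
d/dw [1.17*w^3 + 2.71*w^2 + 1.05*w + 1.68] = 3.51*w^2 + 5.42*w + 1.05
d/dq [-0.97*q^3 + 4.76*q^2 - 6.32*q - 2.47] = -2.91*q^2 + 9.52*q - 6.32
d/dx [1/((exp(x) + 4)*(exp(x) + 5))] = (-2*exp(x) - 9)*exp(x)/(exp(4*x) + 18*exp(3*x) + 121*exp(2*x) + 360*exp(x) + 400)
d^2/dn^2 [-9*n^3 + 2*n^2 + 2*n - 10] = 4 - 54*n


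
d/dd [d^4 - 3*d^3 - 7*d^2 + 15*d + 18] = 4*d^3 - 9*d^2 - 14*d + 15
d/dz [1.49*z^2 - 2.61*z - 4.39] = 2.98*z - 2.61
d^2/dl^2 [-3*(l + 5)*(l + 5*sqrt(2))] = -6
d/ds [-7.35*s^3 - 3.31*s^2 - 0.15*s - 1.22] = -22.05*s^2 - 6.62*s - 0.15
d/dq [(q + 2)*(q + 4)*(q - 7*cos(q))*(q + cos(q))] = -(q + 2)*(q + 4)*(q - 7*cos(q))*(sin(q) - 1) + (q + 2)*(q + 4)*(q + cos(q))*(7*sin(q) + 1) + (q + 2)*(q - 7*cos(q))*(q + cos(q)) + (q + 4)*(q - 7*cos(q))*(q + cos(q))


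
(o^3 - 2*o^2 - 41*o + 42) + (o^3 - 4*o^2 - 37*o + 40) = 2*o^3 - 6*o^2 - 78*o + 82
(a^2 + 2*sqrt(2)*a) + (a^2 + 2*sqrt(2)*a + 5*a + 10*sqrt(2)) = 2*a^2 + 5*a + 4*sqrt(2)*a + 10*sqrt(2)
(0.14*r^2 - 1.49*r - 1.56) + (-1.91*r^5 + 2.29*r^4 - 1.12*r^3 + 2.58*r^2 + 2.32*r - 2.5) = -1.91*r^5 + 2.29*r^4 - 1.12*r^3 + 2.72*r^2 + 0.83*r - 4.06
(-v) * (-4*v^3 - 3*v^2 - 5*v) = 4*v^4 + 3*v^3 + 5*v^2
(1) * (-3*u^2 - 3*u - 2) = -3*u^2 - 3*u - 2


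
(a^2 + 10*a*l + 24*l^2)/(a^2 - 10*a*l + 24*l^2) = (a^2 + 10*a*l + 24*l^2)/(a^2 - 10*a*l + 24*l^2)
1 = 1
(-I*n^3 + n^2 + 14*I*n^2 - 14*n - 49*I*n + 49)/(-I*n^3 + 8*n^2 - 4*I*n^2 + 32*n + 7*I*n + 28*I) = (n^2 - 14*n + 49)/(n^2 + n*(4 + 7*I) + 28*I)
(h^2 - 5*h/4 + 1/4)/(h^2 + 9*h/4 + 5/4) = (4*h^2 - 5*h + 1)/(4*h^2 + 9*h + 5)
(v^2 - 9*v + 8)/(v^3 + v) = (v^2 - 9*v + 8)/(v^3 + v)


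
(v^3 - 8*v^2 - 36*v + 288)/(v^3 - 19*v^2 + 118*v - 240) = (v + 6)/(v - 5)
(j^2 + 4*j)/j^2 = (j + 4)/j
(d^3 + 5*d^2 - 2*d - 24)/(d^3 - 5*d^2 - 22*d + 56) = (d + 3)/(d - 7)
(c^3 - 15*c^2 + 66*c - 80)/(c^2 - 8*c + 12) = (c^2 - 13*c + 40)/(c - 6)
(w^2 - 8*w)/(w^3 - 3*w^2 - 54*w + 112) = w/(w^2 + 5*w - 14)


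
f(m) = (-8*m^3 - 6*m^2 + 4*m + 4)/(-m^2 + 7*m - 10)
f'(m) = (2*m - 7)*(-8*m^3 - 6*m^2 + 4*m + 4)/(-m^2 + 7*m - 10)^2 + (-24*m^2 - 12*m + 4)/(-m^2 + 7*m - 10)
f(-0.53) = -0.10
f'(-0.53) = -0.32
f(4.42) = -560.23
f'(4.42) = -1103.41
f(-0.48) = -0.12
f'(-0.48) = -0.38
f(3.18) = -140.26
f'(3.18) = -87.12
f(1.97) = 798.33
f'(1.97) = 28115.27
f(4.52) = -693.84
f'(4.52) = -1617.06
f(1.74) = 58.22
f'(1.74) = 347.44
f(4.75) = -1410.55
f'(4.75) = -5993.98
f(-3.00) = -3.85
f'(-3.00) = 3.15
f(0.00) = -0.40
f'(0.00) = -0.68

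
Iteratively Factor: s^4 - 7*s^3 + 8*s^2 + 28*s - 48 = (s - 2)*(s^3 - 5*s^2 - 2*s + 24) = (s - 4)*(s - 2)*(s^2 - s - 6) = (s - 4)*(s - 3)*(s - 2)*(s + 2)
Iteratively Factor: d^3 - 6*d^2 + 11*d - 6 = (d - 2)*(d^2 - 4*d + 3) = (d - 3)*(d - 2)*(d - 1)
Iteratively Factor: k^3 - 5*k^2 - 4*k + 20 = (k + 2)*(k^2 - 7*k + 10) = (k - 5)*(k + 2)*(k - 2)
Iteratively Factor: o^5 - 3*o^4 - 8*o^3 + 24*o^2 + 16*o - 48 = (o - 3)*(o^4 - 8*o^2 + 16) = (o - 3)*(o + 2)*(o^3 - 2*o^2 - 4*o + 8) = (o - 3)*(o + 2)^2*(o^2 - 4*o + 4) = (o - 3)*(o - 2)*(o + 2)^2*(o - 2)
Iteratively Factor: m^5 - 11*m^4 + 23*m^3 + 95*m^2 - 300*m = (m - 4)*(m^4 - 7*m^3 - 5*m^2 + 75*m) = (m - 5)*(m - 4)*(m^3 - 2*m^2 - 15*m) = (m - 5)^2*(m - 4)*(m^2 + 3*m) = m*(m - 5)^2*(m - 4)*(m + 3)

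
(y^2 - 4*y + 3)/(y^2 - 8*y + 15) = (y - 1)/(y - 5)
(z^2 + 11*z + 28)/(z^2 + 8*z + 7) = (z + 4)/(z + 1)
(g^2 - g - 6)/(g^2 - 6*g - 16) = (g - 3)/(g - 8)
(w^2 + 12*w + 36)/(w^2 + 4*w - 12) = (w + 6)/(w - 2)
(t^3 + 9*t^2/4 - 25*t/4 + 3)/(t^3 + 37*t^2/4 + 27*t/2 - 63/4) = (t^2 + 3*t - 4)/(t^2 + 10*t + 21)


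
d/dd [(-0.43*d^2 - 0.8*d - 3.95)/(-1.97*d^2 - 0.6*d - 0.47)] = (-1.318*d^2 - 15.1588*d - 1.994)/(3.8809*d^4 + 2.364*d^3 + 2.2118*d^2 + 0.564*d + 0.2209)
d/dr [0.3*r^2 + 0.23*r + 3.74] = 0.6*r + 0.23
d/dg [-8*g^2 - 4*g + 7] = -16*g - 4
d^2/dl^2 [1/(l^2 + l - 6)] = 2*(-l^2 - l + (2*l + 1)^2 + 6)/(l^2 + l - 6)^3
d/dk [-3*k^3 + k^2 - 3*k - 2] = -9*k^2 + 2*k - 3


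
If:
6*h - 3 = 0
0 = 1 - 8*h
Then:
No Solution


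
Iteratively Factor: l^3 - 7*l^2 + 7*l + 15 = (l - 3)*(l^2 - 4*l - 5) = (l - 3)*(l + 1)*(l - 5)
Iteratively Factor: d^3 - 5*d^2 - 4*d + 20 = (d + 2)*(d^2 - 7*d + 10) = (d - 5)*(d + 2)*(d - 2)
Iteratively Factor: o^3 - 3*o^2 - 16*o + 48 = (o + 4)*(o^2 - 7*o + 12) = (o - 4)*(o + 4)*(o - 3)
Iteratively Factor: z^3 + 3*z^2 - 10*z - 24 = (z + 4)*(z^2 - z - 6) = (z + 2)*(z + 4)*(z - 3)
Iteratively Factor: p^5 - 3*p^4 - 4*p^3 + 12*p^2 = (p + 2)*(p^4 - 5*p^3 + 6*p^2) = p*(p + 2)*(p^3 - 5*p^2 + 6*p) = p*(p - 2)*(p + 2)*(p^2 - 3*p) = p^2*(p - 2)*(p + 2)*(p - 3)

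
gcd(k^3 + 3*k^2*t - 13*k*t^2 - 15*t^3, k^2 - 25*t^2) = k + 5*t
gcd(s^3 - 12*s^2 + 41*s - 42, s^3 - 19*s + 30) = s^2 - 5*s + 6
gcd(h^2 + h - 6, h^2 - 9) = h + 3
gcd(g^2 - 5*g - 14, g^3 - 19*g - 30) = g + 2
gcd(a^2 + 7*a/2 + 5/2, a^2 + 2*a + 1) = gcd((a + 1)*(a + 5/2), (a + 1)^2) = a + 1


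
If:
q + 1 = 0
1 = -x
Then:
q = -1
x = -1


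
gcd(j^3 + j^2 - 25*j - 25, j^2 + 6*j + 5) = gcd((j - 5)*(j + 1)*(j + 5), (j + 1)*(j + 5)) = j^2 + 6*j + 5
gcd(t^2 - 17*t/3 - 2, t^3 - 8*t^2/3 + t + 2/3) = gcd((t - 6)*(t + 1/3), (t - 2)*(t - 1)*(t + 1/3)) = t + 1/3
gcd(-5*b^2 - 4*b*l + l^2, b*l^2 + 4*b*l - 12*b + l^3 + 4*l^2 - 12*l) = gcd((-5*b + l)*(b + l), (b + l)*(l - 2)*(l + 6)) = b + l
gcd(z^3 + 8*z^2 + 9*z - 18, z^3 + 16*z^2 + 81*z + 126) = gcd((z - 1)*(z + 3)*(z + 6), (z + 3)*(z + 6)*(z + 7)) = z^2 + 9*z + 18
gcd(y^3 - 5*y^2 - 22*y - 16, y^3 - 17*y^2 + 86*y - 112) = y - 8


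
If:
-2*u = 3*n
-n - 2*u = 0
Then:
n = 0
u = 0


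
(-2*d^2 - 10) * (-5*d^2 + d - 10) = 10*d^4 - 2*d^3 + 70*d^2 - 10*d + 100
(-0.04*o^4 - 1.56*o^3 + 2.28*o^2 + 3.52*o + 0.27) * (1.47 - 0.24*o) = 0.0096*o^5 + 0.3156*o^4 - 2.8404*o^3 + 2.5068*o^2 + 5.1096*o + 0.3969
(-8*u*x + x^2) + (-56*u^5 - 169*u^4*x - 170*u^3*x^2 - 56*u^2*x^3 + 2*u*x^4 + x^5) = -56*u^5 - 169*u^4*x - 170*u^3*x^2 - 56*u^2*x^3 + 2*u*x^4 - 8*u*x + x^5 + x^2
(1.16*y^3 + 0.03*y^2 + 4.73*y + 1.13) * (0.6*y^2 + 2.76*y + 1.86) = 0.696*y^5 + 3.2196*y^4 + 5.0784*y^3 + 13.7886*y^2 + 11.9166*y + 2.1018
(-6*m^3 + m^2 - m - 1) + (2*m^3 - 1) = -4*m^3 + m^2 - m - 2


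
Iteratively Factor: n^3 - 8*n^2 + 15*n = (n - 3)*(n^2 - 5*n) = (n - 5)*(n - 3)*(n)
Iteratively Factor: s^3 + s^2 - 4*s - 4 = (s + 1)*(s^2 - 4) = (s - 2)*(s + 1)*(s + 2)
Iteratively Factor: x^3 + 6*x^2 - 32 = (x - 2)*(x^2 + 8*x + 16) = (x - 2)*(x + 4)*(x + 4)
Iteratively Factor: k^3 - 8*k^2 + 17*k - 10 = (k - 2)*(k^2 - 6*k + 5) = (k - 2)*(k - 1)*(k - 5)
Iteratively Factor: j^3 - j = (j + 1)*(j^2 - j) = j*(j + 1)*(j - 1)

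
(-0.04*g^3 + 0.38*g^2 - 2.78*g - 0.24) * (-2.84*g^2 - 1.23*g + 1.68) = 0.1136*g^5 - 1.03*g^4 + 7.3606*g^3 + 4.7394*g^2 - 4.3752*g - 0.4032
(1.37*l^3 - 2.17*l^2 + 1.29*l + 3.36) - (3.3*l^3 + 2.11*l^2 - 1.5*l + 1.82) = -1.93*l^3 - 4.28*l^2 + 2.79*l + 1.54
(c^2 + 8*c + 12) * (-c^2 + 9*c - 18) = -c^4 + c^3 + 42*c^2 - 36*c - 216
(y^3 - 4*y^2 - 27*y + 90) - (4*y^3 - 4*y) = -3*y^3 - 4*y^2 - 23*y + 90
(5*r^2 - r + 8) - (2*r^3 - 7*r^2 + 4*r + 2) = -2*r^3 + 12*r^2 - 5*r + 6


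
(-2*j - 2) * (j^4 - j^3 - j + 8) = -2*j^5 + 2*j^3 + 2*j^2 - 14*j - 16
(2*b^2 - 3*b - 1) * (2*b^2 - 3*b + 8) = 4*b^4 - 12*b^3 + 23*b^2 - 21*b - 8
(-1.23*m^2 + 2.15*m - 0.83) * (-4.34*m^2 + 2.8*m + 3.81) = 5.3382*m^4 - 12.775*m^3 + 4.9359*m^2 + 5.8675*m - 3.1623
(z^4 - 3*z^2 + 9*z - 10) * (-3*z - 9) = -3*z^5 - 9*z^4 + 9*z^3 - 51*z + 90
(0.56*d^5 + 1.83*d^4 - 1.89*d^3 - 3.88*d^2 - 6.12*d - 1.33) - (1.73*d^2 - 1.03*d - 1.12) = 0.56*d^5 + 1.83*d^4 - 1.89*d^3 - 5.61*d^2 - 5.09*d - 0.21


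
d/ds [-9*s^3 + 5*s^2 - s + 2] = -27*s^2 + 10*s - 1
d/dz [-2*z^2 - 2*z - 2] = -4*z - 2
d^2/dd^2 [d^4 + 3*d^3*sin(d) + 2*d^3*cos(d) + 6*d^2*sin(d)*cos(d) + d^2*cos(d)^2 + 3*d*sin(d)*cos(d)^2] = -3*d^3*sin(d) - 2*d^3*cos(d) - 12*d^2*sin(d) - 12*d^2*sin(2*d) + 18*d^2*cos(d) - 2*d^2*cos(2*d) + 12*d^2 + 69*d*sin(d)/4 - 4*d*sin(2*d) - 27*d*sin(3*d)/4 + 12*d*cos(d) + 24*d*cos(2*d) + 6*sin(2*d) + 3*cos(d)/2 + cos(2*d) + 9*cos(3*d)/2 + 1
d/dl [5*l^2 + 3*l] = 10*l + 3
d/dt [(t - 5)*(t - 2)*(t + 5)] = 3*t^2 - 4*t - 25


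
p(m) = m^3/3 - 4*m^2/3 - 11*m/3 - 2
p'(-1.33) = 1.65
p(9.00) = 100.00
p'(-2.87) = 12.22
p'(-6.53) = 56.39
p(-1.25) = -0.15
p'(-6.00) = 48.33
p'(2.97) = -2.77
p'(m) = m^2 - 8*m/3 - 11/3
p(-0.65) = -0.27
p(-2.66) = -7.95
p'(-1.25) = 1.23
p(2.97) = -15.92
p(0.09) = -2.34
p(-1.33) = -0.27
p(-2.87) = -10.34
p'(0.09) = -3.90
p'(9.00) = 53.33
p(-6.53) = -127.73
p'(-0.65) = -1.51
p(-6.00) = -100.00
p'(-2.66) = 10.50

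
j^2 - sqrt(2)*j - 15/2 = (j - 5*sqrt(2)/2)*(j + 3*sqrt(2)/2)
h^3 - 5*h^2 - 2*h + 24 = (h - 4)*(h - 3)*(h + 2)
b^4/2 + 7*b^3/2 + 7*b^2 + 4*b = b*(b/2 + 1)*(b + 1)*(b + 4)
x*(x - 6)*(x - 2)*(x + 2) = x^4 - 6*x^3 - 4*x^2 + 24*x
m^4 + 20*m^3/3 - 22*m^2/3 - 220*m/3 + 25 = (m - 3)*(m - 1/3)*(m + 5)^2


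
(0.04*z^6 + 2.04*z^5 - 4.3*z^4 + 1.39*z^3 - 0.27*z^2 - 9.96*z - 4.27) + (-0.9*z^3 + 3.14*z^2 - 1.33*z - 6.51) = 0.04*z^6 + 2.04*z^5 - 4.3*z^4 + 0.49*z^3 + 2.87*z^2 - 11.29*z - 10.78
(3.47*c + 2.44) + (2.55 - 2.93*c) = 0.54*c + 4.99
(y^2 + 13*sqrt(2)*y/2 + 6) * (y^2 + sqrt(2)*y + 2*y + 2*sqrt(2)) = y^4 + 2*y^3 + 15*sqrt(2)*y^3/2 + 19*y^2 + 15*sqrt(2)*y^2 + 6*sqrt(2)*y + 38*y + 12*sqrt(2)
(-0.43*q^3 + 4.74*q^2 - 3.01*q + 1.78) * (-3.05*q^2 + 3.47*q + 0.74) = 1.3115*q^5 - 15.9491*q^4 + 25.3101*q^3 - 12.3661*q^2 + 3.9492*q + 1.3172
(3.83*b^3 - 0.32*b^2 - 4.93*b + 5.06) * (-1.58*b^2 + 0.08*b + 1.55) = -6.0514*b^5 + 0.812*b^4 + 13.7003*b^3 - 8.8852*b^2 - 7.2367*b + 7.843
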